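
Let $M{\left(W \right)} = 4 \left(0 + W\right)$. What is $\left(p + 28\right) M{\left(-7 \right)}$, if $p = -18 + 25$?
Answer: $-980$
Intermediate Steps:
$M{\left(W \right)} = 4 W$
$p = 7$
$\left(p + 28\right) M{\left(-7 \right)} = \left(7 + 28\right) 4 \left(-7\right) = 35 \left(-28\right) = -980$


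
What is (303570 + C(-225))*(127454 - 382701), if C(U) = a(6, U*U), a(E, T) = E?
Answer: -77486863272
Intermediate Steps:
C(U) = 6
(303570 + C(-225))*(127454 - 382701) = (303570 + 6)*(127454 - 382701) = 303576*(-255247) = -77486863272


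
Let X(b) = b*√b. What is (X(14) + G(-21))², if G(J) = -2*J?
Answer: 4508 + 1176*√14 ≈ 8908.2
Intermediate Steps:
X(b) = b^(3/2)
(X(14) + G(-21))² = (14^(3/2) - 2*(-21))² = (14*√14 + 42)² = (42 + 14*√14)²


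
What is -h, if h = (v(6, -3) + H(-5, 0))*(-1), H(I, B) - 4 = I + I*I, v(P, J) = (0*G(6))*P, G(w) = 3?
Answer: 24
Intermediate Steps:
v(P, J) = 0 (v(P, J) = (0*3)*P = 0*P = 0)
H(I, B) = 4 + I + I² (H(I, B) = 4 + (I + I*I) = 4 + (I + I²) = 4 + I + I²)
h = -24 (h = (0 + (4 - 5 + (-5)²))*(-1) = (0 + (4 - 5 + 25))*(-1) = (0 + 24)*(-1) = 24*(-1) = -24)
-h = -1*(-24) = 24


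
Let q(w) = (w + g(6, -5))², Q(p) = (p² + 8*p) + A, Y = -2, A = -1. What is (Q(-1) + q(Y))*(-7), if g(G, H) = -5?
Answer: -287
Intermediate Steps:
Q(p) = -1 + p² + 8*p (Q(p) = (p² + 8*p) - 1 = -1 + p² + 8*p)
q(w) = (-5 + w)² (q(w) = (w - 5)² = (-5 + w)²)
(Q(-1) + q(Y))*(-7) = ((-1 + (-1)² + 8*(-1)) + (-5 - 2)²)*(-7) = ((-1 + 1 - 8) + (-7)²)*(-7) = (-8 + 49)*(-7) = 41*(-7) = -287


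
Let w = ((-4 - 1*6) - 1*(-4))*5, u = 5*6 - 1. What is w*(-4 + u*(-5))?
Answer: 4470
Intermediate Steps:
u = 29 (u = 30 - 1 = 29)
w = -30 (w = ((-4 - 6) + 4)*5 = (-10 + 4)*5 = -6*5 = -30)
w*(-4 + u*(-5)) = -30*(-4 + 29*(-5)) = -30*(-4 - 145) = -30*(-149) = 4470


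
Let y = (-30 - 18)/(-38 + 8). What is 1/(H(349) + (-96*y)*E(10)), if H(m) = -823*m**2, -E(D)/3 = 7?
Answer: -5/501194987 ≈ -9.9762e-9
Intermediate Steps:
y = 8/5 (y = -48/(-30) = -48*(-1/30) = 8/5 ≈ 1.6000)
E(D) = -21 (E(D) = -3*7 = -21)
1/(H(349) + (-96*y)*E(10)) = 1/(-823*349**2 - 96*8/5*(-21)) = 1/(-823*121801 - 768/5*(-21)) = 1/(-100242223 + 16128/5) = 1/(-501194987/5) = -5/501194987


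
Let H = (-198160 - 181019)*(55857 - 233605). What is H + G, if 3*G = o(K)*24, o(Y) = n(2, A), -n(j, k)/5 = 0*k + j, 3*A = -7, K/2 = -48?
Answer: 67398308812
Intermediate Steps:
K = -96 (K = 2*(-48) = -96)
A = -7/3 (A = (⅓)*(-7) = -7/3 ≈ -2.3333)
n(j, k) = -5*j (n(j, k) = -5*(0*k + j) = -5*(0 + j) = -5*j)
H = 67398308892 (H = -379179*(-177748) = 67398308892)
o(Y) = -10 (o(Y) = -5*2 = -10)
G = -80 (G = (-10*24)/3 = (⅓)*(-240) = -80)
H + G = 67398308892 - 80 = 67398308812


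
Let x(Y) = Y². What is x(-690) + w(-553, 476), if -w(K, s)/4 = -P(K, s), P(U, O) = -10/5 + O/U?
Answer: 37610996/79 ≈ 4.7609e+5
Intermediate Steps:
P(U, O) = -2 + O/U (P(U, O) = -10*⅕ + O/U = -2 + O/U)
w(K, s) = -8 + 4*s/K (w(K, s) = -(-4)*(-2 + s/K) = -4*(2 - s/K) = -8 + 4*s/K)
x(-690) + w(-553, 476) = (-690)² + (-8 + 4*476/(-553)) = 476100 + (-8 + 4*476*(-1/553)) = 476100 + (-8 - 272/79) = 476100 - 904/79 = 37610996/79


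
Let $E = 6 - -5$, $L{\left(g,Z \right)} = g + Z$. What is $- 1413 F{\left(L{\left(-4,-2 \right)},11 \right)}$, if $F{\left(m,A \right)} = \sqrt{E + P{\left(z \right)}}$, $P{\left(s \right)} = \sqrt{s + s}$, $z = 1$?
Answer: $- 1413 \sqrt{11 + \sqrt{2}} \approx -4978.5$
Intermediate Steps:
$P{\left(s \right)} = \sqrt{2} \sqrt{s}$ ($P{\left(s \right)} = \sqrt{2 s} = \sqrt{2} \sqrt{s}$)
$L{\left(g,Z \right)} = Z + g$
$E = 11$ ($E = 6 + 5 = 11$)
$F{\left(m,A \right)} = \sqrt{11 + \sqrt{2}}$ ($F{\left(m,A \right)} = \sqrt{11 + \sqrt{2} \sqrt{1}} = \sqrt{11 + \sqrt{2} \cdot 1} = \sqrt{11 + \sqrt{2}}$)
$- 1413 F{\left(L{\left(-4,-2 \right)},11 \right)} = - 1413 \sqrt{11 + \sqrt{2}}$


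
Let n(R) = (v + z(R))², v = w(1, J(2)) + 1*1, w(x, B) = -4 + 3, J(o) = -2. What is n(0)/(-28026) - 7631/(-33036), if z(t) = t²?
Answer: 7631/33036 ≈ 0.23099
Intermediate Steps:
w(x, B) = -1
v = 0 (v = -1 + 1*1 = -1 + 1 = 0)
n(R) = R⁴ (n(R) = (0 + R²)² = (R²)² = R⁴)
n(0)/(-28026) - 7631/(-33036) = 0⁴/(-28026) - 7631/(-33036) = 0*(-1/28026) - 7631*(-1/33036) = 0 + 7631/33036 = 7631/33036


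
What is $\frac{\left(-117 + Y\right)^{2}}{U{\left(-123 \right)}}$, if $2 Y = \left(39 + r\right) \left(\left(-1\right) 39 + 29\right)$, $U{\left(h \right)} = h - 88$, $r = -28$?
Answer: $- \frac{29584}{211} \approx -140.21$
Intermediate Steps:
$U{\left(h \right)} = -88 + h$
$Y = -55$ ($Y = \frac{\left(39 - 28\right) \left(\left(-1\right) 39 + 29\right)}{2} = \frac{11 \left(-39 + 29\right)}{2} = \frac{11 \left(-10\right)}{2} = \frac{1}{2} \left(-110\right) = -55$)
$\frac{\left(-117 + Y\right)^{2}}{U{\left(-123 \right)}} = \frac{\left(-117 - 55\right)^{2}}{-88 - 123} = \frac{\left(-172\right)^{2}}{-211} = 29584 \left(- \frac{1}{211}\right) = - \frac{29584}{211}$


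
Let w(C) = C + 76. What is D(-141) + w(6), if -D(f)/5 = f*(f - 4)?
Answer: -102143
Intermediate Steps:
D(f) = -5*f*(-4 + f) (D(f) = -5*f*(f - 4) = -5*f*(-4 + f))
w(C) = 76 + C
D(-141) + w(6) = 5*(-141)*(4 - 1*(-141)) + (76 + 6) = 5*(-141)*(4 + 141) + 82 = 5*(-141)*145 + 82 = -102225 + 82 = -102143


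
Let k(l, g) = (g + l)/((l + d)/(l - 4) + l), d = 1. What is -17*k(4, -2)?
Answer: 0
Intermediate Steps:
k(l, g) = (g + l)/(l + (1 + l)/(-4 + l)) (k(l, g) = (g + l)/((l + 1)/(l - 4) + l) = (g + l)/((1 + l)/(-4 + l) + l) = (g + l)/(l + (1 + l)/(-4 + l)))
-17*k(4, -2) = -17*(4**2 - 4*(-2) - 4*4 - 2*4)/(1 + 4**2 - 3*4) = -17*(16 + 8 - 16 - 8)/(1 + 16 - 12) = -17*0/5 = -17*0 = 0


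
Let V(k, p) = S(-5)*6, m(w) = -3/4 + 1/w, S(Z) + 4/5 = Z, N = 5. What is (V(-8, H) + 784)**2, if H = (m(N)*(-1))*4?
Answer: 14032516/25 ≈ 5.6130e+5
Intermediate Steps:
S(Z) = -4/5 + Z
m(w) = -3/4 + 1/w (m(w) = -3*1/4 + 1/w = -3/4 + 1/w)
H = 11/5 (H = ((-3/4 + 1/5)*(-1))*4 = -11/20*(-1)*4 = (11/20)*4 = 11/5 ≈ 2.2000)
V(k, p) = -174/5 (V(k, p) = (-4/5 - 5)*6 = -29/5*6 = -174/5)
(V(-8, H) + 784)**2 = (-174/5 + 784)**2 = (3746/5)**2 = 14032516/25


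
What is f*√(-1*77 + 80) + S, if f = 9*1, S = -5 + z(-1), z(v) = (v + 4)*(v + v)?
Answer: -11 + 9*√3 ≈ 4.5885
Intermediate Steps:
z(v) = 2*v*(4 + v) (z(v) = (4 + v)*(2*v) = 2*v*(4 + v))
S = -11 (S = -5 + 2*(-1)*(4 - 1) = -5 + 2*(-1)*3 = -5 - 6 = -11)
f = 9
f*√(-1*77 + 80) + S = 9*√(-1*77 + 80) - 11 = 9*√(-77 + 80) - 11 = 9*√3 - 11 = -11 + 9*√3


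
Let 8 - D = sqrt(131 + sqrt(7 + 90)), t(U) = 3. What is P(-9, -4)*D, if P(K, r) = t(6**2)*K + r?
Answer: -248 + 31*sqrt(131 + sqrt(97)) ≈ 119.91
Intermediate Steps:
P(K, r) = r + 3*K (P(K, r) = 3*K + r = r + 3*K)
D = 8 - sqrt(131 + sqrt(97)) (D = 8 - sqrt(131 + sqrt(7 + 90)) = 8 - sqrt(131 + sqrt(97)) ≈ -3.8680)
P(-9, -4)*D = (-4 + 3*(-9))*(8 - sqrt(131 + sqrt(97))) = (-4 - 27)*(8 - sqrt(131 + sqrt(97))) = -31*(8 - sqrt(131 + sqrt(97))) = -248 + 31*sqrt(131 + sqrt(97))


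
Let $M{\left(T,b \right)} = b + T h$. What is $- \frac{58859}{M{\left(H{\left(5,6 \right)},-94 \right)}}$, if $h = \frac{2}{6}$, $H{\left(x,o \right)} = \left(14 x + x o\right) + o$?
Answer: $\frac{176577}{176} \approx 1003.3$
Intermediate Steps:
$H{\left(x,o \right)} = o + 14 x + o x$ ($H{\left(x,o \right)} = \left(14 x + o x\right) + o = o + 14 x + o x$)
$h = \frac{1}{3}$ ($h = 2 \cdot \frac{1}{6} = \frac{1}{3} \approx 0.33333$)
$M{\left(T,b \right)} = b + \frac{T}{3}$ ($M{\left(T,b \right)} = b + T \frac{1}{3} = b + \frac{T}{3}$)
$- \frac{58859}{M{\left(H{\left(5,6 \right)},-94 \right)}} = - \frac{58859}{-94 + \frac{6 + 14 \cdot 5 + 6 \cdot 5}{3}} = - \frac{58859}{-94 + \frac{6 + 70 + 30}{3}} = - \frac{58859}{-94 + \frac{1}{3} \cdot 106} = - \frac{58859}{-94 + \frac{106}{3}} = - \frac{58859}{- \frac{176}{3}} = \left(-58859\right) \left(- \frac{3}{176}\right) = \frac{176577}{176}$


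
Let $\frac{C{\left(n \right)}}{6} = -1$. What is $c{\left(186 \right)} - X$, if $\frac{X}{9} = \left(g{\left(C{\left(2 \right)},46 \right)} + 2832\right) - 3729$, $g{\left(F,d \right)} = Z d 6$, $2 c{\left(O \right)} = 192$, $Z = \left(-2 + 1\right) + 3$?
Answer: $3201$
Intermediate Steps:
$C{\left(n \right)} = -6$ ($C{\left(n \right)} = 6 \left(-1\right) = -6$)
$Z = 2$ ($Z = -1 + 3 = 2$)
$c{\left(O \right)} = 96$ ($c{\left(O \right)} = \frac{1}{2} \cdot 192 = 96$)
$g{\left(F,d \right)} = 12 d$ ($g{\left(F,d \right)} = 2 d 6 = 12 d$)
$X = -3105$ ($X = 9 \left(\left(12 \cdot 46 + 2832\right) - 3729\right) = 9 \left(\left(552 + 2832\right) - 3729\right) = 9 \left(3384 - 3729\right) = 9 \left(-345\right) = -3105$)
$c{\left(186 \right)} - X = 96 - -3105 = 96 + 3105 = 3201$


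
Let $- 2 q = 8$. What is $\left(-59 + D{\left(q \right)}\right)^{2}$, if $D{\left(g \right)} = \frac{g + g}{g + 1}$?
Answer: $\frac{28561}{9} \approx 3173.4$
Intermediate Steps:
$q = -4$ ($q = \left(- \frac{1}{2}\right) 8 = -4$)
$D{\left(g \right)} = \frac{2 g}{1 + g}$
$\left(-59 + D{\left(q \right)}\right)^{2} = \left(-59 + 2 \left(-4\right) \frac{1}{1 - 4}\right)^{2} = \left(-59 + 2 \left(-4\right) \frac{1}{-3}\right)^{2} = \left(-59 + 2 \left(-4\right) \left(- \frac{1}{3}\right)\right)^{2} = \left(-59 + \frac{8}{3}\right)^{2} = \left(- \frac{169}{3}\right)^{2} = \frac{28561}{9}$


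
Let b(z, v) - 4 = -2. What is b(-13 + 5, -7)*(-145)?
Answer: -290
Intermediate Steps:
b(z, v) = 2 (b(z, v) = 4 - 2 = 2)
b(-13 + 5, -7)*(-145) = 2*(-145) = -290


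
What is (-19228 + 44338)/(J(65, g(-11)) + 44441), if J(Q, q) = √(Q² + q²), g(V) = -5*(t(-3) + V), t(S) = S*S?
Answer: 557956755/987499078 - 62775*√173/987499078 ≈ 0.56418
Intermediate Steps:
t(S) = S²
g(V) = -45 - 5*V (g(V) = -5*((-3)² + V) = -5*(9 + V) = -45 - 5*V)
(-19228 + 44338)/(J(65, g(-11)) + 44441) = (-19228 + 44338)/(√(65² + (-45 - 5*(-11))²) + 44441) = 25110/(√(4225 + (-45 + 55)²) + 44441) = 25110/(√(4225 + 10²) + 44441) = 25110/(√(4225 + 100) + 44441) = 25110/(√4325 + 44441) = 25110/(5*√173 + 44441) = 25110/(44441 + 5*√173)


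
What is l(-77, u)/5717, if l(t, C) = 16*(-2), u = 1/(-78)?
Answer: -32/5717 ≈ -0.0055973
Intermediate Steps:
u = -1/78 (u = 1*(-1/78) = -1/78 ≈ -0.012821)
l(t, C) = -32
l(-77, u)/5717 = -32/5717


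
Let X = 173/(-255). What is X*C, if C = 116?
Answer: -20068/255 ≈ -78.698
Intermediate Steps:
X = -173/255 (X = 173*(-1/255) = -173/255 ≈ -0.67843)
X*C = -173/255*116 = -20068/255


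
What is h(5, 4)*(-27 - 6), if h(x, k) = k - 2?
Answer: -66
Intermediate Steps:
h(x, k) = -2 + k
h(5, 4)*(-27 - 6) = (-2 + 4)*(-27 - 6) = 2*(-33) = -66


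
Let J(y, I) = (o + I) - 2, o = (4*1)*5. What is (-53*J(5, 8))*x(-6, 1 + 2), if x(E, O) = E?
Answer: 8268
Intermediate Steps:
o = 20 (o = 4*5 = 20)
J(y, I) = 18 + I (J(y, I) = (20 + I) - 2 = 18 + I)
(-53*J(5, 8))*x(-6, 1 + 2) = -53*(18 + 8)*(-6) = -53*26*(-6) = -1378*(-6) = 8268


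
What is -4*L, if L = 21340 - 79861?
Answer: 234084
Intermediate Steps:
L = -58521
-4*L = -4*(-58521) = 234084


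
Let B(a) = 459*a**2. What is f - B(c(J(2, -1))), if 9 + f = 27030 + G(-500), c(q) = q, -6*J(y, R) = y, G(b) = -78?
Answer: 26892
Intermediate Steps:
J(y, R) = -y/6
f = 26943 (f = -9 + (27030 - 78) = -9 + 26952 = 26943)
f - B(c(J(2, -1))) = 26943 - 459*(-1/6*2)**2 = 26943 - 459*(-1/3)**2 = 26943 - 459/9 = 26943 - 1*51 = 26943 - 51 = 26892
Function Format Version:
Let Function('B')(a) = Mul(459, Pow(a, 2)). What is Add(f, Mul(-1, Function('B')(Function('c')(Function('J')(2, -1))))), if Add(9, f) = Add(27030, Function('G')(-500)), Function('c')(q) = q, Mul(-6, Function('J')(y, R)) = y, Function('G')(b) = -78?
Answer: 26892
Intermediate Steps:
Function('J')(y, R) = Mul(Rational(-1, 6), y)
f = 26943 (f = Add(-9, Add(27030, -78)) = Add(-9, 26952) = 26943)
Add(f, Mul(-1, Function('B')(Function('c')(Function('J')(2, -1))))) = Add(26943, Mul(-1, Mul(459, Pow(Mul(Rational(-1, 6), 2), 2)))) = Add(26943, Mul(-1, Mul(459, Pow(Rational(-1, 3), 2)))) = Add(26943, Mul(-1, Mul(459, Rational(1, 9)))) = Add(26943, Mul(-1, 51)) = Add(26943, -51) = 26892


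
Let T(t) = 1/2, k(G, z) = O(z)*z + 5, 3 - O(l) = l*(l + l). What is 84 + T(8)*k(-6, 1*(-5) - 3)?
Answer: 1173/2 ≈ 586.50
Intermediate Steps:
O(l) = 3 - 2*l² (O(l) = 3 - l*(l + l) = 3 - l*2*l = 3 - 2*l²)
k(G, z) = 5 + z*(3 - 2*z²) (k(G, z) = (3 - 2*z²)*z + 5 = z*(3 - 2*z²) + 5 = 5 + z*(3 - 2*z²))
T(t) = ½
84 + T(8)*k(-6, 1*(-5) - 3) = 84 + (5 - (1*(-5) - 3)*(-3 + 2*(1*(-5) - 3)²))/2 = 84 + (5 - (-5 - 3)*(-3 + 2*(-5 - 3)²))/2 = 84 + (5 - 1*(-8)*(-3 + 2*(-8)²))/2 = 84 + (5 - 1*(-8)*(-3 + 2*64))/2 = 84 + (5 - 1*(-8)*(-3 + 128))/2 = 84 + (5 - 1*(-8)*125)/2 = 84 + (5 + 1000)/2 = 84 + (½)*1005 = 84 + 1005/2 = 1173/2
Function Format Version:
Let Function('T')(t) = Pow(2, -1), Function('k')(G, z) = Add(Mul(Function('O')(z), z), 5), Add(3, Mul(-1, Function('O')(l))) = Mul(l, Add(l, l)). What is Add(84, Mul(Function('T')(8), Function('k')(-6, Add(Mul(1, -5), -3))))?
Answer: Rational(1173, 2) ≈ 586.50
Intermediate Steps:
Function('O')(l) = Add(3, Mul(-2, Pow(l, 2))) (Function('O')(l) = Add(3, Mul(-1, Mul(l, Add(l, l)))) = Add(3, Mul(-1, Mul(l, Mul(2, l)))) = Add(3, Mul(-1, Mul(2, Pow(l, 2)))) = Add(3, Mul(-2, Pow(l, 2))))
Function('k')(G, z) = Add(5, Mul(z, Add(3, Mul(-2, Pow(z, 2))))) (Function('k')(G, z) = Add(Mul(Add(3, Mul(-2, Pow(z, 2))), z), 5) = Add(Mul(z, Add(3, Mul(-2, Pow(z, 2)))), 5) = Add(5, Mul(z, Add(3, Mul(-2, Pow(z, 2))))))
Function('T')(t) = Rational(1, 2)
Add(84, Mul(Function('T')(8), Function('k')(-6, Add(Mul(1, -5), -3)))) = Add(84, Mul(Rational(1, 2), Add(5, Mul(-1, Add(Mul(1, -5), -3), Add(-3, Mul(2, Pow(Add(Mul(1, -5), -3), 2))))))) = Add(84, Mul(Rational(1, 2), Add(5, Mul(-1, Add(-5, -3), Add(-3, Mul(2, Pow(Add(-5, -3), 2))))))) = Add(84, Mul(Rational(1, 2), Add(5, Mul(-1, -8, Add(-3, Mul(2, Pow(-8, 2))))))) = Add(84, Mul(Rational(1, 2), Add(5, Mul(-1, -8, Add(-3, Mul(2, 64)))))) = Add(84, Mul(Rational(1, 2), Add(5, Mul(-1, -8, Add(-3, 128))))) = Add(84, Mul(Rational(1, 2), Add(5, Mul(-1, -8, 125)))) = Add(84, Mul(Rational(1, 2), Add(5, 1000))) = Add(84, Mul(Rational(1, 2), 1005)) = Add(84, Rational(1005, 2)) = Rational(1173, 2)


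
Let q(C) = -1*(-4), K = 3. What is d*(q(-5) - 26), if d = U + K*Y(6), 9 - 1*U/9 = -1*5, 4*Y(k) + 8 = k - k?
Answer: -2640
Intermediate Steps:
Y(k) = -2 (Y(k) = -2 + (k - k)/4 = -2 + (1/4)*0 = -2 + 0 = -2)
U = 126 (U = 81 - (-9)*5 = 81 - 9*(-5) = 81 + 45 = 126)
q(C) = 4
d = 120 (d = 126 + 3*(-2) = 126 - 6 = 120)
d*(q(-5) - 26) = 120*(4 - 26) = 120*(-22) = -2640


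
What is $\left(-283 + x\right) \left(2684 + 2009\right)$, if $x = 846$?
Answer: $2642159$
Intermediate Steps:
$\left(-283 + x\right) \left(2684 + 2009\right) = \left(-283 + 846\right) \left(2684 + 2009\right) = 563 \cdot 4693 = 2642159$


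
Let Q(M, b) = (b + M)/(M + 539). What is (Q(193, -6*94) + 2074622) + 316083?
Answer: 1749995689/732 ≈ 2.3907e+6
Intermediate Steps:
Q(M, b) = (M + b)/(539 + M)
(Q(193, -6*94) + 2074622) + 316083 = ((193 - 6*94)/(539 + 193) + 2074622) + 316083 = ((193 - 564)/732 + 2074622) + 316083 = ((1/732)*(-371) + 2074622) + 316083 = (-371/732 + 2074622) + 316083 = 1518622933/732 + 316083 = 1749995689/732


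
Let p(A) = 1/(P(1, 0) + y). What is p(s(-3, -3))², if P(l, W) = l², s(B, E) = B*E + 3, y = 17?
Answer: 1/324 ≈ 0.0030864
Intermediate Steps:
s(B, E) = 3 + B*E
p(A) = 1/18 (p(A) = 1/(1² + 17) = 1/(1 + 17) = 1/18)
p(s(-3, -3))² = (1/18)² = 1/324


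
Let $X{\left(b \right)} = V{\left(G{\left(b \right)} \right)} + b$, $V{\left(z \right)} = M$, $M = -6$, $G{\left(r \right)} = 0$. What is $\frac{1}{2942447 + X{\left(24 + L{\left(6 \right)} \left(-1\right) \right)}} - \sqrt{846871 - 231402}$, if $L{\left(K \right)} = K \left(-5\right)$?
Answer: $\frac{1}{2942495} - \sqrt{615469} \approx -784.52$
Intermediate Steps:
$L{\left(K \right)} = - 5 K$
$V{\left(z \right)} = -6$
$X{\left(b \right)} = -6 + b$
$\frac{1}{2942447 + X{\left(24 + L{\left(6 \right)} \left(-1\right) \right)}} - \sqrt{846871 - 231402} = \frac{1}{2942447 - \left(-18 - \left(-5\right) 6 \left(-1\right)\right)} - \sqrt{846871 - 231402} = \frac{1}{2942447 + \left(-6 + \left(24 - -30\right)\right)} - \sqrt{615469} = \frac{1}{2942447 + \left(-6 + \left(24 + 30\right)\right)} - \sqrt{615469} = \frac{1}{2942447 + \left(-6 + 54\right)} - \sqrt{615469} = \frac{1}{2942447 + 48} - \sqrt{615469} = \frac{1}{2942495} - \sqrt{615469}$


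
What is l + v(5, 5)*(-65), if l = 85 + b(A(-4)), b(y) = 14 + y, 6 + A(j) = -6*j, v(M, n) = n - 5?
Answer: 117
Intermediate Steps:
v(M, n) = -5 + n
A(j) = -6 - 6*j
l = 117 (l = 85 + (14 + (-6 - 6*(-4))) = 85 + (14 + (-6 + 24)) = 85 + (14 + 18) = 85 + 32 = 117)
l + v(5, 5)*(-65) = 117 + (-5 + 5)*(-65) = 117 + 0*(-65) = 117 + 0 = 117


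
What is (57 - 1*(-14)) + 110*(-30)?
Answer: -3229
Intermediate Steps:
(57 - 1*(-14)) + 110*(-30) = (57 + 14) - 3300 = 71 - 3300 = -3229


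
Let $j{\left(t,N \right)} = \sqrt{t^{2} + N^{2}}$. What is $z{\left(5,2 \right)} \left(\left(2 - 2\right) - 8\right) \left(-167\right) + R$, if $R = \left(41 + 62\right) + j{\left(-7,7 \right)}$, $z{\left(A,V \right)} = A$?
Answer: $6783 + 7 \sqrt{2} \approx 6792.9$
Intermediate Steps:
$j{\left(t,N \right)} = \sqrt{N^{2} + t^{2}}$
$R = 103 + 7 \sqrt{2}$ ($R = \left(41 + 62\right) + \sqrt{7^{2} + \left(-7\right)^{2}} = 103 + \sqrt{49 + 49} = 103 + \sqrt{98} = 103 + 7 \sqrt{2} \approx 112.9$)
$z{\left(5,2 \right)} \left(\left(2 - 2\right) - 8\right) \left(-167\right) + R = 5 \left(\left(2 - 2\right) - 8\right) \left(-167\right) + \left(103 + 7 \sqrt{2}\right) = 5 \left(0 - 8\right) \left(-167\right) + \left(103 + 7 \sqrt{2}\right) = 5 \left(-8\right) \left(-167\right) + \left(103 + 7 \sqrt{2}\right) = \left(-40\right) \left(-167\right) + \left(103 + 7 \sqrt{2}\right) = 6680 + \left(103 + 7 \sqrt{2}\right) = 6783 + 7 \sqrt{2}$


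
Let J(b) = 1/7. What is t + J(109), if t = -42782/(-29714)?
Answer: 164594/103999 ≈ 1.5826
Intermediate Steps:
J(b) = ⅐
t = 21391/14857 (t = -42782*(-1/29714) = 21391/14857 ≈ 1.4398)
t + J(109) = 21391/14857 + ⅐ = 164594/103999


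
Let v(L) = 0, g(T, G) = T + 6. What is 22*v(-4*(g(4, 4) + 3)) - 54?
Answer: -54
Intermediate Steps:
g(T, G) = 6 + T
22*v(-4*(g(4, 4) + 3)) - 54 = 22*0 - 54 = 0 - 54 = -54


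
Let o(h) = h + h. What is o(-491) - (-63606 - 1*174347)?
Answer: 236971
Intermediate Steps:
o(h) = 2*h
o(-491) - (-63606 - 1*174347) = 2*(-491) - (-63606 - 1*174347) = -982 - (-63606 - 174347) = -982 - 1*(-237953) = -982 + 237953 = 236971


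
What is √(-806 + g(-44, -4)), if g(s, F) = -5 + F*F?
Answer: I*√795 ≈ 28.196*I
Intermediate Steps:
g(s, F) = -5 + F²
√(-806 + g(-44, -4)) = √(-806 + (-5 + (-4)²)) = √(-806 + (-5 + 16)) = √(-806 + 11) = √(-795) = I*√795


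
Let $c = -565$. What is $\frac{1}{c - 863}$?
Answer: $- \frac{1}{1428} \approx -0.00070028$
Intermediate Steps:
$\frac{1}{c - 863} = \frac{1}{-565 - 863} = \frac{1}{-1428} = - \frac{1}{1428}$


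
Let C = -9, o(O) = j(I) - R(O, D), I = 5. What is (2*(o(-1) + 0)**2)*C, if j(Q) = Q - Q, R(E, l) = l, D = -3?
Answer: -162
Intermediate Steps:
j(Q) = 0
o(O) = 3 (o(O) = 0 - 1*(-3) = 0 + 3 = 3)
(2*(o(-1) + 0)**2)*C = (2*(3 + 0)**2)*(-9) = (2*3**2)*(-9) = (2*9)*(-9) = 18*(-9) = -162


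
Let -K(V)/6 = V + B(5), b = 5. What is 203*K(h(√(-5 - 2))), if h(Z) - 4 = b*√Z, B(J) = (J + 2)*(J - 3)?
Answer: -21924 - 6090*7^(¼)*√I ≈ -28929.0 - 7004.5*I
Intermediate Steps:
B(J) = (-3 + J)*(2 + J) (B(J) = (2 + J)*(-3 + J) = (-3 + J)*(2 + J))
h(Z) = 4 + 5*√Z
K(V) = -84 - 6*V (K(V) = -6*(V + (-6 + 5² - 1*5)) = -6*(V + (-6 + 25 - 5)) = -6*(V + 14) = -6*(14 + V) = -84 - 6*V)
203*K(h(√(-5 - 2))) = 203*(-84 - 6*(4 + 5*√(√(-5 - 2)))) = 203*(-84 - 6*(4 + 5*√(√(-7)))) = 203*(-84 - 6*(4 + 5*√(I*√7))) = 203*(-84 - 6*(4 + 5*(7^(¼)*√I))) = 203*(-84 - 6*(4 + 5*7^(¼)*√I)) = 203*(-84 + (-24 - 30*7^(¼)*√I)) = 203*(-108 - 30*7^(¼)*√I) = -21924 - 6090*7^(¼)*√I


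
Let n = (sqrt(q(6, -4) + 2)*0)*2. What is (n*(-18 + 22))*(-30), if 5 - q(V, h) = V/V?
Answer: 0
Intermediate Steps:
q(V, h) = 4 (q(V, h) = 5 - V/V = 5 - 1*1 = 5 - 1 = 4)
n = 0 (n = (sqrt(4 + 2)*0)*2 = (sqrt(6)*0)*2 = 0*2 = 0)
(n*(-18 + 22))*(-30) = (0*(-18 + 22))*(-30) = (0*4)*(-30) = 0*(-30) = 0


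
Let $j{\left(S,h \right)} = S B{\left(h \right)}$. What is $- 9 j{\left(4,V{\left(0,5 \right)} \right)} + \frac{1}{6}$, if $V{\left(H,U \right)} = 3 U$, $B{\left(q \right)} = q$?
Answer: $- \frac{3239}{6} \approx -539.83$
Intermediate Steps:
$j{\left(S,h \right)} = S h$
$- 9 j{\left(4,V{\left(0,5 \right)} \right)} + \frac{1}{6} = - 9 \cdot 4 \cdot 3 \cdot 5 + \frac{1}{6} = - 9 \cdot 4 \cdot 15 + \frac{1}{6} = \left(-9\right) 60 + \frac{1}{6} = -540 + \frac{1}{6} = - \frac{3239}{6}$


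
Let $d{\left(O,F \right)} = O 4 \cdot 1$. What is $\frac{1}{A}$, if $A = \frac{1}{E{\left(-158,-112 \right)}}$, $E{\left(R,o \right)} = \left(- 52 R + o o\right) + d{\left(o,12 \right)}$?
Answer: $20312$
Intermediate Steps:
$d{\left(O,F \right)} = 4 O$ ($d{\left(O,F \right)} = 4 O 1 = 4 O$)
$E{\left(R,o \right)} = o^{2} - 52 R + 4 o$ ($E{\left(R,o \right)} = \left(- 52 R + o o\right) + 4 o = \left(- 52 R + o^{2}\right) + 4 o = \left(o^{2} - 52 R\right) + 4 o = o^{2} - 52 R + 4 o$)
$A = \frac{1}{20312}$ ($A = \frac{1}{\left(-112\right)^{2} - -8216 + 4 \left(-112\right)} = \frac{1}{12544 + 8216 - 448} = \frac{1}{20312} \approx 4.9232 \cdot 10^{-5}$)
$\frac{1}{A} = \frac{1}{\frac{1}{20312}} = 20312$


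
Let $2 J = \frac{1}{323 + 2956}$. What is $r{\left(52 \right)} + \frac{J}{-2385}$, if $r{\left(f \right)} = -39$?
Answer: $- \frac{609992371}{15640830} \approx -39.0$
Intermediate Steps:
$J = \frac{1}{6558}$ ($J = \frac{1}{2 \left(323 + 2956\right)} = \frac{1}{2 \cdot 3279} = \frac{1}{2} \cdot \frac{1}{3279} = \frac{1}{6558} \approx 0.00015249$)
$r{\left(52 \right)} + \frac{J}{-2385} = -39 + \frac{1}{6558 \left(-2385\right)} = -39 + \frac{1}{6558} \left(- \frac{1}{2385}\right) = -39 - \frac{1}{15640830} = - \frac{609992371}{15640830}$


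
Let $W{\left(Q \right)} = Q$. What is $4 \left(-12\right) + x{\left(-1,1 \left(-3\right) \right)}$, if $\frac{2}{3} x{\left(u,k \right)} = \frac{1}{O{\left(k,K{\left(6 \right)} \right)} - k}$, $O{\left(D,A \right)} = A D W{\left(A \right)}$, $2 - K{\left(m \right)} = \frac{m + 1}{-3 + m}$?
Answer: $- \frac{759}{16} \approx -47.438$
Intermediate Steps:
$K{\left(m \right)} = 2 - \frac{1 + m}{-3 + m}$ ($K{\left(m \right)} = 2 - \frac{m + 1}{-3 + m} = 2 - \frac{1 + m}{-3 + m}$)
$O{\left(D,A \right)} = D A^{2}$ ($O{\left(D,A \right)} = A D A = D A^{2}$)
$x{\left(u,k \right)} = - \frac{27}{16 k}$ ($x{\left(u,k \right)} = \frac{3}{2 \left(k \left(\frac{-7 + 6}{-3 + 6}\right)^{2} - k\right)} = \frac{3}{2 \left(k \left(\frac{1}{3} \left(-1\right)\right)^{2} - k\right)} = \frac{3}{2 \left(k \left(- \frac{1}{3}\right)^{2} - k\right)} = \frac{3}{2 \left(k \frac{1}{9} - k\right)} = \frac{3}{2 \left(\frac{k}{9} - k\right)} = \frac{3}{2 \left(- \frac{8 k}{9}\right)} = \frac{3 \left(- \frac{9}{8 k}\right)}{2} = - \frac{27}{16 k}$)
$4 \left(-12\right) + x{\left(-1,1 \left(-3\right) \right)} = 4 \left(-12\right) - \frac{27}{16 \cdot 1 \left(-3\right)} = -48 - \frac{27}{16 \left(-3\right)} = -48 - - \frac{9}{16} = -48 + \frac{9}{16} = - \frac{759}{16}$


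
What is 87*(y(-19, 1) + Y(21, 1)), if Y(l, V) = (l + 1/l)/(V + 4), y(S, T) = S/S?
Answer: 15863/35 ≈ 453.23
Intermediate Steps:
y(S, T) = 1
Y(l, V) = (l + 1/l)/(4 + V)
87*(y(-19, 1) + Y(21, 1)) = 87*(1 + (1 + 21²)/(21*(4 + 1))) = 87*(1 + (1/21)*(1 + 441)/5) = 87*(1 + (1/21)*(⅕)*442) = 87*(1 + 442/105) = 87*(547/105) = 15863/35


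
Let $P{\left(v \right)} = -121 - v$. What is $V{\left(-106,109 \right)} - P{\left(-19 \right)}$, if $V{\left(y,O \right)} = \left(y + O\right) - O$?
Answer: $-4$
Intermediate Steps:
$V{\left(y,O \right)} = y$ ($V{\left(y,O \right)} = \left(O + y\right) - O = y$)
$V{\left(-106,109 \right)} - P{\left(-19 \right)} = -106 - \left(-121 - -19\right) = -106 - \left(-121 + 19\right) = -106 - -102 = -106 + 102 = -4$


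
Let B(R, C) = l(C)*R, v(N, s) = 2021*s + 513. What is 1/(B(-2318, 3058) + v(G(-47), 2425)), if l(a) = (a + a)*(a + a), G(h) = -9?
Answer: -1/86700945570 ≈ -1.1534e-11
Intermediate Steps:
l(a) = 4*a² (l(a) = (2*a)*(2*a) = 4*a²)
v(N, s) = 513 + 2021*s
B(R, C) = 4*R*C² (B(R, C) = (4*C²)*R = 4*R*C²)
1/(B(-2318, 3058) + v(G(-47), 2425)) = 1/(4*(-2318)*3058² + (513 + 2021*2425)) = 1/(4*(-2318)*9351364 + (513 + 4900925)) = 1/(-86705847008 + 4901438) = 1/(-86700945570) = -1/86700945570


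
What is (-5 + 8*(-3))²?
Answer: 841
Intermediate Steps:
(-5 + 8*(-3))² = (-5 - 24)² = (-29)² = 841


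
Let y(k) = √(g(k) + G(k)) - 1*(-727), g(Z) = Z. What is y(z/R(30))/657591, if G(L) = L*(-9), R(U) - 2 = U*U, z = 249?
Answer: 727/657591 + 2*I*√112299/296573541 ≈ 0.0011056 + 2.2599e-6*I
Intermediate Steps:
R(U) = 2 + U² (R(U) = 2 + U*U = 2 + U²)
G(L) = -9*L
y(k) = 727 + 2*√2*√(-k) (y(k) = √(k - 9*k) - 1*(-727) = √(-8*k) + 727 = 2*√2*√(-k) + 727 = 727 + 2*√2*√(-k))
y(z/R(30))/657591 = (727 + 2*√2*√(-249/(2 + 30²)))/657591 = (727 + 2*√2*√(-249/(2 + 900)))*(1/657591) = (727 + 2*√2*√(-249/902))*(1/657591) = (727 + 2*√2*(I*√224598/902))*(1/657591) = (727 + 2*I*√112299/451)*(1/657591) = 727/657591 + 2*I*√112299/296573541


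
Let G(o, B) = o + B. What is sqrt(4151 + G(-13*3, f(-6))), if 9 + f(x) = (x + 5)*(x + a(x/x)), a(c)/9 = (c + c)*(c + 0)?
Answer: sqrt(4091) ≈ 63.961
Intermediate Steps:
a(c) = 18*c**2 (a(c) = 9*((c + c)*(c + 0)) = 9*((2*c)*c) = 9*(2*c**2) = 18*c**2)
f(x) = -9 + (5 + x)*(18 + x) (f(x) = -9 + (x + 5)*(x + 18*(x/x)**2) = -9 + (5 + x)*(x + 18*1**2) = -9 + (5 + x)*(x + 18*1) = -9 + (5 + x)*(x + 18) = -9 + (5 + x)*(18 + x))
G(o, B) = B + o
sqrt(4151 + G(-13*3, f(-6))) = sqrt(4151 + ((81 + (-6)**2 + 23*(-6)) - 13*3)) = sqrt(4151 + ((81 + 36 - 138) - 39)) = sqrt(4151 + (-21 - 39)) = sqrt(4151 - 60) = sqrt(4091)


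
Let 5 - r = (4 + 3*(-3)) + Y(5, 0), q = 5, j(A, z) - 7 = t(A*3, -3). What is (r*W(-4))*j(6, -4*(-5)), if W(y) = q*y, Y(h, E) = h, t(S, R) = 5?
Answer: -1200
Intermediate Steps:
j(A, z) = 12 (j(A, z) = 7 + 5 = 12)
W(y) = 5*y
r = 5 (r = 5 - ((4 + 3*(-3)) + 5) = 5 - ((4 - 9) + 5) = 5 - (-5 + 5) = 5 - 1*0 = 5 + 0 = 5)
(r*W(-4))*j(6, -4*(-5)) = (5*(5*(-4)))*12 = (5*(-20))*12 = -100*12 = -1200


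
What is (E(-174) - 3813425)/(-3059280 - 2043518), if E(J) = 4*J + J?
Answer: 3814295/5102798 ≈ 0.74749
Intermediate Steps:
E(J) = 5*J
(E(-174) - 3813425)/(-3059280 - 2043518) = (5*(-174) - 3813425)/(-3059280 - 2043518) = (-870 - 3813425)/(-5102798) = -3814295*(-1/5102798) = 3814295/5102798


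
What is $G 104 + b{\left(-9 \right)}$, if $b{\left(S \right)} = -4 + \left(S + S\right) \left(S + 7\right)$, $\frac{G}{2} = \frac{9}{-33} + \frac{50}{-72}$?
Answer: $- \frac{16748}{99} \approx -169.17$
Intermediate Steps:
$G = - \frac{383}{198}$ ($G = 2 \left(\frac{9}{-33} + \frac{50}{-72}\right) = 2 \left(9 \left(- \frac{1}{33}\right) + 50 \left(- \frac{1}{72}\right)\right) = 2 \left(- \frac{3}{11} - \frac{25}{36}\right) = 2 \left(- \frac{383}{396}\right) = - \frac{383}{198} \approx -1.9343$)
$b{\left(S \right)} = -4 + 2 S \left(7 + S\right)$
$G 104 + b{\left(-9 \right)} = \left(- \frac{383}{198}\right) 104 + \left(-4 + 2 \left(-9\right)^{2} + 14 \left(-9\right)\right) = - \frac{19916}{99} - -32 = - \frac{19916}{99} + 32 = - \frac{16748}{99}$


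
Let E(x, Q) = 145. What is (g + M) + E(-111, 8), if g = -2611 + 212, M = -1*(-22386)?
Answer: 20132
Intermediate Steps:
M = 22386
g = -2399
(g + M) + E(-111, 8) = (-2399 + 22386) + 145 = 19987 + 145 = 20132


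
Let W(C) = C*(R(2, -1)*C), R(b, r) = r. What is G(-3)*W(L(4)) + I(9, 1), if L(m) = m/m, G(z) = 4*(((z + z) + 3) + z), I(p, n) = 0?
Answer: 24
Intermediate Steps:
G(z) = 12 + 12*z (G(z) = 4*((2*z + 3) + z) = 4*((3 + 2*z) + z) = 4*(3 + 3*z) = 12 + 12*z)
L(m) = 1
W(C) = -C² (W(C) = C*(-C) = -C²)
G(-3)*W(L(4)) + I(9, 1) = (12 + 12*(-3))*(-1*1²) + 0 = (12 - 36)*(-1*1) + 0 = -24*(-1) + 0 = 24 + 0 = 24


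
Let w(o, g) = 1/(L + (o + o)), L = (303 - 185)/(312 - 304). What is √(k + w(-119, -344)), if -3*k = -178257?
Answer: √47383618559/893 ≈ 243.76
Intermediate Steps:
k = 59419 (k = -⅓*(-178257) = 59419)
L = 59/4 (L = 118/8 = 118*(⅛) = 59/4 ≈ 14.750)
w(o, g) = 1/(59/4 + 2*o) (w(o, g) = 1/(59/4 + (o + o)) = 1/(59/4 + 2*o))
√(k + w(-119, -344)) = √(59419 + 4/(59 + 8*(-119))) = √(59419 + 4/(59 - 952)) = √(59419 + 4/(-893)) = √(59419 + 4*(-1/893)) = √(59419 - 4/893) = √(53061163/893) = √47383618559/893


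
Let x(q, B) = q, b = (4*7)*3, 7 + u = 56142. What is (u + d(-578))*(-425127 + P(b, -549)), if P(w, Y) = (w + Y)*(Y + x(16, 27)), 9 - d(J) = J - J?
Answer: -9953320608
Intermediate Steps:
d(J) = 9 (d(J) = 9 - (J - J) = 9 - 1*0 = 9 + 0 = 9)
u = 56135 (u = -7 + 56142 = 56135)
b = 84 (b = 28*3 = 84)
P(w, Y) = (16 + Y)*(Y + w) (P(w, Y) = (w + Y)*(Y + 16) = (Y + w)*(16 + Y) = (16 + Y)*(Y + w))
(u + d(-578))*(-425127 + P(b, -549)) = (56135 + 9)*(-425127 + ((-549)² + 16*(-549) + 16*84 - 549*84)) = 56144*(-425127 + (301401 - 8784 + 1344 - 46116)) = 56144*(-425127 + 247845) = 56144*(-177282) = -9953320608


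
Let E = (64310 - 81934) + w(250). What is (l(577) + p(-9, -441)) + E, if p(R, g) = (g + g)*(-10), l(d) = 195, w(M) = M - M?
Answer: -8609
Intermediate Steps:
w(M) = 0
p(R, g) = -20*g (p(R, g) = (2*g)*(-10) = -20*g)
E = -17624 (E = (64310 - 81934) + 0 = -17624 + 0 = -17624)
(l(577) + p(-9, -441)) + E = (195 - 20*(-441)) - 17624 = (195 + 8820) - 17624 = 9015 - 17624 = -8609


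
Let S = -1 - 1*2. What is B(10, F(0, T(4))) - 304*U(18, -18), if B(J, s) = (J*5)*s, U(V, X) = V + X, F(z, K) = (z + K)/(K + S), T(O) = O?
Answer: 200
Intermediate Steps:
S = -3 (S = -1 - 2 = -3)
F(z, K) = (K + z)/(-3 + K) (F(z, K) = (z + K)/(K - 3) = (K + z)/(-3 + K))
B(J, s) = 5*J*s (B(J, s) = (5*J)*s = 5*J*s)
B(10, F(0, T(4))) - 304*U(18, -18) = 5*10*((4 + 0)/(-3 + 4)) - 304*(18 - 18) = 5*10*(4/1) - 304*0 = 5*10*(1*4) + 0 = 5*10*4 + 0 = 200 + 0 = 200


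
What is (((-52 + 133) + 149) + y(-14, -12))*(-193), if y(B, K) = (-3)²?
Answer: -46127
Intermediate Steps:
y(B, K) = 9
(((-52 + 133) + 149) + y(-14, -12))*(-193) = (((-52 + 133) + 149) + 9)*(-193) = ((81 + 149) + 9)*(-193) = (230 + 9)*(-193) = 239*(-193) = -46127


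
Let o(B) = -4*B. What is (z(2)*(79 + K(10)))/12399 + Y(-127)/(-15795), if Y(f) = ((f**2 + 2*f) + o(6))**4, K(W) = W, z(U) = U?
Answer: -260910807658772404163/65280735 ≈ -3.9968e+12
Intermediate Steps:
Y(f) = (-24 + f**2 + 2*f)**4 (Y(f) = ((f**2 + 2*f) - 4*6)**4 = ((f**2 + 2*f) - 24)**4 = (-24 + f**2 + 2*f)**4)
(z(2)*(79 + K(10)))/12399 + Y(-127)/(-15795) = (2*(79 + 10))/12399 + (-24 + (-127)**2 + 2*(-127))**4/(-15795) = (2*89)*(1/12399) + (-24 + 16129 - 254)**4*(-1/15795) = 178*(1/12399) + 15851**4*(-1/15795) = 178/12399 + 63128673520148401*(-1/15795) = 178/12399 - 63128673520148401/15795 = -260910807658772404163/65280735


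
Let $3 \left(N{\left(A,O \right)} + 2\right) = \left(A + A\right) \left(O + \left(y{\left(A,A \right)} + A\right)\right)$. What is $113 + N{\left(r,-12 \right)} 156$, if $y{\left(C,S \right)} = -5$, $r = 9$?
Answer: $-7687$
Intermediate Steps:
$N{\left(A,O \right)} = -2 + \frac{2 A \left(-5 + A + O\right)}{3}$ ($N{\left(A,O \right)} = -2 + \frac{\left(A + A\right) \left(O + \left(-5 + A\right)\right)}{3} = -2 + \frac{2 A \left(-5 + A + O\right)}{3}$)
$113 + N{\left(r,-12 \right)} 156 = 113 + \left(-2 - 30 + \frac{2 \cdot 9^{2}}{3} + \frac{2}{3} \cdot 9 \left(-12\right)\right) 156 = 113 + \left(-2 - 30 + \frac{2}{3} \cdot 81 - 72\right) 156 = 113 + \left(-2 - 30 + 54 - 72\right) 156 = 113 - 7800 = -7687$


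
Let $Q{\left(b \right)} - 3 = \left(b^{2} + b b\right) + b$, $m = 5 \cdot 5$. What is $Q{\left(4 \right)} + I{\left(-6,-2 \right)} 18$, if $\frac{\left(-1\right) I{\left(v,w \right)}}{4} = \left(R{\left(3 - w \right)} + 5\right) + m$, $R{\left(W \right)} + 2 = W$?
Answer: $-2337$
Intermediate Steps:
$m = 25$
$R{\left(W \right)} = -2 + W$
$I{\left(v,w \right)} = -124 + 4 w$ ($I{\left(v,w \right)} = - 4 \left(\left(\left(-2 - \left(-3 + w\right)\right) + 5\right) + 25\right) = - 4 \left(\left(\left(1 - w\right) + 5\right) + 25\right) = - 4 \left(\left(6 - w\right) + 25\right) = - 4 \left(31 - w\right) = -124 + 4 w$)
$Q{\left(b \right)} = 3 + b + 2 b^{2}$ ($Q{\left(b \right)} = 3 + \left(\left(b^{2} + b b\right) + b\right) = 3 + \left(\left(b^{2} + b^{2}\right) + b\right) = 3 + \left(2 b^{2} + b\right) = 3 + \left(b + 2 b^{2}\right) = 3 + b + 2 b^{2}$)
$Q{\left(4 \right)} + I{\left(-6,-2 \right)} 18 = \left(3 + 4 + 2 \cdot 4^{2}\right) + \left(-124 + 4 \left(-2\right)\right) 18 = \left(3 + 4 + 2 \cdot 16\right) + \left(-124 - 8\right) 18 = \left(3 + 4 + 32\right) - 2376 = 39 - 2376 = -2337$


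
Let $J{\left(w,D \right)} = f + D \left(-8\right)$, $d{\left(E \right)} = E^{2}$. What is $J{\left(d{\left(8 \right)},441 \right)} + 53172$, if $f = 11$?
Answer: $49655$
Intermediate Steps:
$J{\left(w,D \right)} = 11 - 8 D$ ($J{\left(w,D \right)} = 11 + D \left(-8\right) = 11 - 8 D$)
$J{\left(d{\left(8 \right)},441 \right)} + 53172 = \left(11 - 3528\right) + 53172 = -3517 + 53172 = 49655$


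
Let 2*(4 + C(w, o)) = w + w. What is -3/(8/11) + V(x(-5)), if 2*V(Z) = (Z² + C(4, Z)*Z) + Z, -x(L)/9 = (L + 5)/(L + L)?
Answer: -33/8 ≈ -4.1250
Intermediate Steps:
C(w, o) = -4 + w (C(w, o) = -4 + (w + w)/2 = -4 + (2*w)/2 = -4 + w)
x(L) = -9*(5 + L)/(2*L) (x(L) = -9*(L + 5)/(L + L) = -9*(5 + L)/(2*L))
V(Z) = Z/2 + Z²/2 (V(Z) = ((Z² + (-4 + 4)*Z) + Z)/2 = ((Z² + 0*Z) + Z)/2 = ((Z² + 0) + Z)/2 = (Z² + Z)/2 = (Z + Z²)/2 = Z/2 + Z²/2)
-3/(8/11) + V(x(-5)) = -3/(8/11) + ((9/2)*(-5 - 1*(-5))/(-5))*(1 + (9/2)*(-5 - 1*(-5))/(-5))/2 = -3/(8*(1/11)) + ((9/2)*(-⅕)*(-5 + 5))*(1 + (9/2)*(-⅕)*(-5 + 5))/2 = -3/8/11 + ((9/2)*(-⅕)*0)*(1 + (9/2)*(-⅕)*0)/2 = -3*11/8 + (½)*0*(1 + 0) = -33/8 + (½)*0*1 = -33/8 + 0 = -33/8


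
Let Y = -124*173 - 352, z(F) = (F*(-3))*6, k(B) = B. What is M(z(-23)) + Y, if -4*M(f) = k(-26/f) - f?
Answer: -17968001/828 ≈ -21700.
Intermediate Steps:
z(F) = -18*F (z(F) = -3*F*6 = -18*F)
M(f) = f/4 + 13/(2*f) (M(f) = -(-26/f - f)/4 = -(-f - 26/f)/4 = f/4 + 13/(2*f))
Y = -21804 (Y = -21452 - 352 = -21804)
M(z(-23)) + Y = (26 + (-18*(-23))²)/(4*((-18*(-23)))) - 21804 = (¼)*(26 + 414²)/414 - 21804 = (¼)*(1/414)*(26 + 171396) - 21804 = (¼)*(1/414)*171422 - 21804 = 85711/828 - 21804 = -17968001/828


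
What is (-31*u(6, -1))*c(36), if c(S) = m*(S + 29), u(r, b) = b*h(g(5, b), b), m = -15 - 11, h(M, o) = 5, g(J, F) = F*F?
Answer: -261950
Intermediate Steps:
g(J, F) = F²
m = -26
u(r, b) = 5*b (u(r, b) = b*5 = 5*b)
c(S) = -754 - 26*S (c(S) = -26*(S + 29) = -26*(29 + S) = -754 - 26*S)
(-31*u(6, -1))*c(36) = (-155*(-1))*(-754 - 26*36) = (-31*(-5))*(-754 - 936) = 155*(-1690) = -261950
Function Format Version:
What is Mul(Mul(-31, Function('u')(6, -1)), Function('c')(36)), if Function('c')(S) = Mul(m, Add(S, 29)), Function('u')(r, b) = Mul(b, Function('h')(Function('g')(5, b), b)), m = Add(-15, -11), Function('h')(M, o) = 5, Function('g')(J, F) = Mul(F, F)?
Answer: -261950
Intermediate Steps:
Function('g')(J, F) = Pow(F, 2)
m = -26
Function('u')(r, b) = Mul(5, b) (Function('u')(r, b) = Mul(b, 5) = Mul(5, b))
Function('c')(S) = Add(-754, Mul(-26, S)) (Function('c')(S) = Mul(-26, Add(S, 29)) = Mul(-26, Add(29, S)) = Add(-754, Mul(-26, S)))
Mul(Mul(-31, Function('u')(6, -1)), Function('c')(36)) = Mul(Mul(-31, Mul(5, -1)), Add(-754, Mul(-26, 36))) = Mul(Mul(-31, -5), Add(-754, -936)) = Mul(155, -1690) = -261950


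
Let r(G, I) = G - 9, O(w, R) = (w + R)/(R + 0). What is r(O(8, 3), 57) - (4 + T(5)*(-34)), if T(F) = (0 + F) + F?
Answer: 992/3 ≈ 330.67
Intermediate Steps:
O(w, R) = (R + w)/R
T(F) = 2*F (T(F) = F + F = 2*F)
r(G, I) = -9 + G
r(O(8, 3), 57) - (4 + T(5)*(-34)) = (-9 + (3 + 8)/3) - (4 + (2*5)*(-34)) = (-9 + (⅓)*11) - (4 + 10*(-34)) = (-9 + 11/3) - (4 - 340) = -16/3 - 1*(-336) = -16/3 + 336 = 992/3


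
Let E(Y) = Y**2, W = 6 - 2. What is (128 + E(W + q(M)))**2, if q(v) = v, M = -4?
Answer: 16384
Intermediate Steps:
W = 4
(128 + E(W + q(M)))**2 = (128 + (4 - 4)**2)**2 = (128 + 0**2)**2 = (128 + 0)**2 = 128**2 = 16384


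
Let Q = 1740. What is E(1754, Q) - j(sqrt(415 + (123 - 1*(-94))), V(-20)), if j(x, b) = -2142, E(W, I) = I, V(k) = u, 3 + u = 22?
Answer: 3882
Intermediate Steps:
u = 19 (u = -3 + 22 = 19)
V(k) = 19
E(1754, Q) - j(sqrt(415 + (123 - 1*(-94))), V(-20)) = 1740 - 1*(-2142) = 1740 + 2142 = 3882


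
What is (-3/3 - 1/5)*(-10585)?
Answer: 12702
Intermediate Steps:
(-3/3 - 1/5)*(-10585) = (-3*⅓ - 1*⅕)*(-10585) = (-1 - ⅕)*(-10585) = -6/5*(-10585) = 12702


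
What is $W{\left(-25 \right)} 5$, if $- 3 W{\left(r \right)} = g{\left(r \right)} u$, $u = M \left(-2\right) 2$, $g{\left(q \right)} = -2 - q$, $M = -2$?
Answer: $- \frac{920}{3} \approx -306.67$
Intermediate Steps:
$u = 8$ ($u = \left(-2\right) \left(-2\right) 2 = 4 \cdot 2 = 8$)
$W{\left(r \right)} = \frac{16}{3} + \frac{8 r}{3}$ ($W{\left(r \right)} = - \frac{\left(-2 - r\right) 8}{3} = - \frac{-16 - 8 r}{3} = \frac{16}{3} + \frac{8 r}{3}$)
$W{\left(-25 \right)} 5 = \left(\frac{16}{3} + \frac{8}{3} \left(-25\right)\right) 5 = \left(\frac{16}{3} - \frac{200}{3}\right) 5 = \left(- \frac{184}{3}\right) 5 = - \frac{920}{3}$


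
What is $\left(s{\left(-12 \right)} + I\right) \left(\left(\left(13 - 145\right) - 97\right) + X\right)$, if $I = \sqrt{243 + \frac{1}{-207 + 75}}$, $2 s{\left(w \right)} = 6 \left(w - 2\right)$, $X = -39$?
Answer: $11256 - \frac{670 \sqrt{42339}}{33} \approx 7078.4$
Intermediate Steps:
$s{\left(w \right)} = -6 + 3 w$ ($s{\left(w \right)} = \frac{6 \left(w - 2\right)}{2} = \frac{6 \left(-2 + w\right)}{2} = \frac{-12 + 6 w}{2} = -6 + 3 w$)
$I = \frac{5 \sqrt{42339}}{66}$ ($I = \sqrt{243 + \frac{1}{-132}} = \sqrt{243 - \frac{1}{132}} = \sqrt{\frac{32075}{132}} = \frac{5 \sqrt{42339}}{66} \approx 15.588$)
$\left(s{\left(-12 \right)} + I\right) \left(\left(\left(13 - 145\right) - 97\right) + X\right) = \left(\left(-6 + 3 \left(-12\right)\right) + \frac{5 \sqrt{42339}}{66}\right) \left(\left(\left(13 - 145\right) - 97\right) - 39\right) = \left(\left(-6 - 36\right) + \frac{5 \sqrt{42339}}{66}\right) \left(\left(-132 - 97\right) - 39\right) = \left(-42 + \frac{5 \sqrt{42339}}{66}\right) \left(-229 - 39\right) = \left(-42 + \frac{5 \sqrt{42339}}{66}\right) \left(-268\right) = 11256 - \frac{670 \sqrt{42339}}{33}$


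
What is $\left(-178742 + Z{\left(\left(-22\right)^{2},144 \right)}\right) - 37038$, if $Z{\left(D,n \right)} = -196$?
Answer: $-215976$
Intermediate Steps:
$\left(-178742 + Z{\left(\left(-22\right)^{2},144 \right)}\right) - 37038 = \left(-178742 - 196\right) - 37038 = -178938 - 37038 = -215976$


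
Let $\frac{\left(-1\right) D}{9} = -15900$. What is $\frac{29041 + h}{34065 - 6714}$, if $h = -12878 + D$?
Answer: $\frac{159263}{27351} \approx 5.8229$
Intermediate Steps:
$D = 143100$ ($D = \left(-9\right) \left(-15900\right) = 143100$)
$h = 130222$ ($h = -12878 + 143100 = 130222$)
$\frac{29041 + h}{34065 - 6714} = \frac{29041 + 130222}{34065 - 6714} = \frac{159263}{27351}$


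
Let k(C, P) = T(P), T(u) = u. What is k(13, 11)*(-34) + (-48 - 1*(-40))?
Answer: -382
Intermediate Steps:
k(C, P) = P
k(13, 11)*(-34) + (-48 - 1*(-40)) = 11*(-34) + (-48 - 1*(-40)) = -374 + (-48 + 40) = -374 - 8 = -382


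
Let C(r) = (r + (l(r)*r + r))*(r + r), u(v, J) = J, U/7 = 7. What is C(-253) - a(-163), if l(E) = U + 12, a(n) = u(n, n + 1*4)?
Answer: 8065293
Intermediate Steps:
U = 49 (U = 7*7 = 49)
a(n) = 4 + n (a(n) = n + 1*4 = n + 4 = 4 + n)
l(E) = 61 (l(E) = 49 + 12 = 61)
C(r) = 126*r² (C(r) = (r + (61*r + r))*(r + r) = (r + 62*r)*(2*r) = (63*r)*(2*r) = 126*r²)
C(-253) - a(-163) = 126*(-253)² - (4 - 163) = 126*64009 - 1*(-159) = 8065134 + 159 = 8065293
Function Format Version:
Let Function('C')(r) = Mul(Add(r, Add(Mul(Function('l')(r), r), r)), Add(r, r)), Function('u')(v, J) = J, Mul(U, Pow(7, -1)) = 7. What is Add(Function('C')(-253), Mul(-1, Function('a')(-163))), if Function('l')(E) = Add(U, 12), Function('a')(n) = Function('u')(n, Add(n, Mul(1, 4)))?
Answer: 8065293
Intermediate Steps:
U = 49 (U = Mul(7, 7) = 49)
Function('a')(n) = Add(4, n) (Function('a')(n) = Add(n, Mul(1, 4)) = Add(n, 4) = Add(4, n))
Function('l')(E) = 61 (Function('l')(E) = Add(49, 12) = 61)
Function('C')(r) = Mul(126, Pow(r, 2)) (Function('C')(r) = Mul(Add(r, Add(Mul(61, r), r)), Add(r, r)) = Mul(Add(r, Mul(62, r)), Mul(2, r)) = Mul(Mul(63, r), Mul(2, r)) = Mul(126, Pow(r, 2)))
Add(Function('C')(-253), Mul(-1, Function('a')(-163))) = Add(Mul(126, Pow(-253, 2)), Mul(-1, Add(4, -163))) = Add(Mul(126, 64009), Mul(-1, -159)) = Add(8065134, 159) = 8065293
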